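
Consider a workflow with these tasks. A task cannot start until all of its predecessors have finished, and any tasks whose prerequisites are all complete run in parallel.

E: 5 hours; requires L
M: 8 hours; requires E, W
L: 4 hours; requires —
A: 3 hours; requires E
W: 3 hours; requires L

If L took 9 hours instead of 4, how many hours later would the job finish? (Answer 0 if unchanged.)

Critical path before the change: L→E→M = 4+5+8 = 17 giving 17 hours.
Since L is critical, the +5 change carries straight to that chain (now 22 hours).
The critical path is still L→E→M; finish is now 22 hours.
Change in finish: 22 − 17 = +5 hours.

5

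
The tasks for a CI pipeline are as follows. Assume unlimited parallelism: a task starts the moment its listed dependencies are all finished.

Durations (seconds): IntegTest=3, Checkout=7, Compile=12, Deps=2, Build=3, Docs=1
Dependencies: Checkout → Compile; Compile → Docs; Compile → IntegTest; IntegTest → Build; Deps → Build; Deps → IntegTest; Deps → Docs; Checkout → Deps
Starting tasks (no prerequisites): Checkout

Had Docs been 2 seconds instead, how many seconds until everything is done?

25

Baseline: Checkout→Compile→IntegTest→Build = 7+12+3+3 = 25 → 25 seconds.
Docs is off the critical path — its longest chain is 20 seconds, giving 5 of slack.
The critical path is still Checkout→Compile→IntegTest→Build; finish is now 25 seconds.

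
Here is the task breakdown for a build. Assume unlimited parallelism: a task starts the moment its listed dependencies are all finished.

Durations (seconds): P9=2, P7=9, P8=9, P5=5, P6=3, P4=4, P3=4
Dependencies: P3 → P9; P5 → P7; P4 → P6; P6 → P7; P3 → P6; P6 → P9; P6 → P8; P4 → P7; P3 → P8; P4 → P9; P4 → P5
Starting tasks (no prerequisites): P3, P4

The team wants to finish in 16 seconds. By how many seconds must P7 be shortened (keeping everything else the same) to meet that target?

Current finish: 18 seconds; target: 16.
P7 is on every critical path, so each second cut from P7 cuts the finish by one (this holds down to a finish of 16).
Need 18 − 16 = 2 seconds off P7 → P7 becomes 7 seconds, finish becomes 16.

2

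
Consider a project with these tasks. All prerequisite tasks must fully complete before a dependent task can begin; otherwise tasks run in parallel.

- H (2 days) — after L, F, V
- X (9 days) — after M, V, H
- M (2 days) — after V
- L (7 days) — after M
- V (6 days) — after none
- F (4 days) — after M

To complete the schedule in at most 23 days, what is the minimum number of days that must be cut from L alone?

Current finish: 26 days; target: 23.
L is on every critical path, so each day cut from L cuts the finish by one (this holds down to a finish of 23).
Need 26 − 23 = 3 days off L → L becomes 4 days, finish becomes 23.

3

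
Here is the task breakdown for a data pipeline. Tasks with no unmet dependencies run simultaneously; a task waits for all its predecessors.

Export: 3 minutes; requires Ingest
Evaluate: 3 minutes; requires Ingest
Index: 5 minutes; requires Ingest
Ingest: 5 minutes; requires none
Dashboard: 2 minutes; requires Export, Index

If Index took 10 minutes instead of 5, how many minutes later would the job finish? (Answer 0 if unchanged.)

Critical path before the change: Ingest→Index→Dashboard = 5+5+2 = 12 giving 12 minutes.
Index is on the critical path; changing it to 10 makes that path 17 minutes.
That remains the longest chain; total 17 minutes.
Change in finish: 17 − 12 = +5 minutes.

5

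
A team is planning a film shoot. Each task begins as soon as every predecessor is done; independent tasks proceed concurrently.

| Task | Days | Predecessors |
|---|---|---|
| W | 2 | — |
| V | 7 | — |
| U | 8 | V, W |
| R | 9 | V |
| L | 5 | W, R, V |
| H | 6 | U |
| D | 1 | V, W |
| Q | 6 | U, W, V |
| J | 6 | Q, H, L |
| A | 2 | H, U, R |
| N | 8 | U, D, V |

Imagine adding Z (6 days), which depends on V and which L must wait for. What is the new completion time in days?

27

Originally the film shoot takes 27 days.
With Z inserted, L now waits for max(W, R, V, Z).
New critical path: V→U→H→J = 7+8+6+6 = 27 ⇒ 27 days.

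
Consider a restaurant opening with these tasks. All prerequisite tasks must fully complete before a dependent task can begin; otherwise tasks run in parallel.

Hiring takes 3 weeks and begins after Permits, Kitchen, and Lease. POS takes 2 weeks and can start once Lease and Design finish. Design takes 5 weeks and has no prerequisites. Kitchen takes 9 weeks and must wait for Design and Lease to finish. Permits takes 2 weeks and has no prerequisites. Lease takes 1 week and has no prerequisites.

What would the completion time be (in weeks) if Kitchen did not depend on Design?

13

Original critical path: Design→Kitchen→Hiring = 5+9+3 = 17 ⇒ 17 weeks.
Without Design→Kitchen, Kitchen's earliest start moves from 5 to 1.
New critical path: Lease→Kitchen→Hiring = 1+9+3 = 13 ⇒ 13 weeks.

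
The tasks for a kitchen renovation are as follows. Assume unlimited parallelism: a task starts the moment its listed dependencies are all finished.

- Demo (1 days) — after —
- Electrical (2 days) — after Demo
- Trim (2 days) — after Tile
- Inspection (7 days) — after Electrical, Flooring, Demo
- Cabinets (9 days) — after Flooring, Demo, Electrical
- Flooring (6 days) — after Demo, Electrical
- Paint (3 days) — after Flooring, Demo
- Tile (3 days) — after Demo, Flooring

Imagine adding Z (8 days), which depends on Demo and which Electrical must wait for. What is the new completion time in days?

26

Originally the job takes 18 days.
With Z inserted, Electrical now waits for max(Demo, Z).
New critical path: Demo→Z→Electrical→Flooring→Cabinets = 1+8+2+6+9 = 26 ⇒ 26 days.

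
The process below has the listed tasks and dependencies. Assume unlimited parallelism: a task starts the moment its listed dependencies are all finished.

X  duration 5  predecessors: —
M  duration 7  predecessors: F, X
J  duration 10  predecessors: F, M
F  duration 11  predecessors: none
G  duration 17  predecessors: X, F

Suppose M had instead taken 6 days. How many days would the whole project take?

28

Actual critical path: F→M→J = 11+7+10 = 28 ⇒ 28 days.
Since M is critical, the -1 change carries straight to that chain (now 27 days).
The binding chain switches to F→G = 11+17 = 28; finish 28 days.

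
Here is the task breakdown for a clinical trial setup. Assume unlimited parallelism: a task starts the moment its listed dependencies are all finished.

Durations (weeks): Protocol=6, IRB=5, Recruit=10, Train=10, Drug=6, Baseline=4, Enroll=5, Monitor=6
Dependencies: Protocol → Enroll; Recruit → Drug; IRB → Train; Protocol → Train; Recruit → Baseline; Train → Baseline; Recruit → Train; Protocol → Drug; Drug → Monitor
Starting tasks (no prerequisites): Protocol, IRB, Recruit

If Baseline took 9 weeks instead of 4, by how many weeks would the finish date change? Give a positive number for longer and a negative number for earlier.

Actual critical path: Recruit→Train→Baseline = 10+10+4 = 24 ⇒ 24 weeks.
Baseline lies on that path, so at 9 weeks the path becomes 29 weeks.
No other chain overtakes it, so the finish is 29 weeks.
Change in finish: 29 − 24 = +5 weeks.

5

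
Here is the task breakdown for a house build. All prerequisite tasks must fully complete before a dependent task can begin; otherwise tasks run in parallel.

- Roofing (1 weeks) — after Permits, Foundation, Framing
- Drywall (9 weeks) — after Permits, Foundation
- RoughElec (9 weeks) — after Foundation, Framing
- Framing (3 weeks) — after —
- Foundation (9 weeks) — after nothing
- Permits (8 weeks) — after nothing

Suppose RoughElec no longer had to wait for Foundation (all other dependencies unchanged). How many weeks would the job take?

18

With the dependency in place, Foundation→RoughElec = 9+9 = 18 sets the finish at 18 weeks.
Without Foundation→RoughElec, RoughElec's earliest start moves from 9 to 3.
After: Foundation→Drywall = 9+9 = 18 → 18 weeks.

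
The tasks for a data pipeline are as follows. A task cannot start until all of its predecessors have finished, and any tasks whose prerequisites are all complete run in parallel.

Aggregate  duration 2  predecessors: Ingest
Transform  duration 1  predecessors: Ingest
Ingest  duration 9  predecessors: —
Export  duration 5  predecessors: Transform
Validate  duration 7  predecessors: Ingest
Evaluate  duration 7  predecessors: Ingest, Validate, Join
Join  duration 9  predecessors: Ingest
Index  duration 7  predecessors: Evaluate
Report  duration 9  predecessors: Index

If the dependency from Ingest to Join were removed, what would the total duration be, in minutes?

39

With the dependency in place, Ingest→Join→Evaluate→Index→Report = 9+9+7+7+9 = 41 sets the finish at 41 minutes.
Without Ingest→Join, Join's earliest start moves from 9 to 0.
The longest chain is now Ingest→Validate→Evaluate→Index→Report = 9+7+7+7+9 = 39, so the schedule takes 39 minutes.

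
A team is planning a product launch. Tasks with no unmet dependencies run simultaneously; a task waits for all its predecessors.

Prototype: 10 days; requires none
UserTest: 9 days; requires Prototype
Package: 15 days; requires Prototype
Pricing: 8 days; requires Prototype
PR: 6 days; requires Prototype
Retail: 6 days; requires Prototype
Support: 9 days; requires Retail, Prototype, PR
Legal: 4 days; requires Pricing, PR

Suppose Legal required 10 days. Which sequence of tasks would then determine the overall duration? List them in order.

The binding path is Prototype→Package = 10+15 = 25; finish at 25 days.
Legal has 3 days of float (longest path through it is 22).
The binding chain switches to Prototype→Pricing→Legal = 10+8+10 = 28; finish 28 days.

Prototype, Pricing, Legal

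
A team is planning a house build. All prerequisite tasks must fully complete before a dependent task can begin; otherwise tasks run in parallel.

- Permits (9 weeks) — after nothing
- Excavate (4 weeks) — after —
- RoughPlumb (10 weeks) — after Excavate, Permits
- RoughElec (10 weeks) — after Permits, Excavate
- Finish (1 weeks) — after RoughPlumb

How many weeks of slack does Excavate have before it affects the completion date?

The longest chain is Permits→RoughPlumb→Finish = 9+10+1 = 20; overall finish 20 weeks.
The longest chain containing Excavate totals 15 weeks.
Slack of Excavate = 5 − 0 = 5 weeks.

5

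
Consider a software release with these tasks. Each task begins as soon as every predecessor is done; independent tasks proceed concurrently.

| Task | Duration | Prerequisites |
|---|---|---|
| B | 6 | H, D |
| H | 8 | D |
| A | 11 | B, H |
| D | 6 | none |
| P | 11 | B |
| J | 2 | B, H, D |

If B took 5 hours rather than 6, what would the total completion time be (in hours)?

30

As given, the longest chain is D→H→B→A = 6+8+6+11 = 31, so the finish is 31 hours.
B is on the critical path; changing it to 5 makes that path 30 hours.
The critical path is still D→H→B→A; finish is now 30 hours.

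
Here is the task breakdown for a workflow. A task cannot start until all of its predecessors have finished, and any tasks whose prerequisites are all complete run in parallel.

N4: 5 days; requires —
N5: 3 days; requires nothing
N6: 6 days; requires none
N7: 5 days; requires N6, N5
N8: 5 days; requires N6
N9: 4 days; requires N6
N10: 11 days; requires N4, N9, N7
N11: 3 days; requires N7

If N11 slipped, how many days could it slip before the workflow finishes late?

Critical path: N6→N7→N10 = 6+5+11 = 22, so the finish is 22 days.
N11 finishes as early as 14 and must finish by 22.
Slack of N11 = 19 − 11 = 8 days.

8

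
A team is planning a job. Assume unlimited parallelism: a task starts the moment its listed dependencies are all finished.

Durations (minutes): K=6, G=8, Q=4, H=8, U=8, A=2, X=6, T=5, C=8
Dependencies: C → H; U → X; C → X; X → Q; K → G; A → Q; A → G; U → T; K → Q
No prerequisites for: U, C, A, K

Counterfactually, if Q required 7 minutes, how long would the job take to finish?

As given, the longest chain is U→X→Q = 8+6+4 = 18, so the finish is 18 minutes.
Since Q is critical, the +3 change carries straight to that chain (now 21 minutes).
The critical path is still U→X→Q; finish is now 21 minutes.

21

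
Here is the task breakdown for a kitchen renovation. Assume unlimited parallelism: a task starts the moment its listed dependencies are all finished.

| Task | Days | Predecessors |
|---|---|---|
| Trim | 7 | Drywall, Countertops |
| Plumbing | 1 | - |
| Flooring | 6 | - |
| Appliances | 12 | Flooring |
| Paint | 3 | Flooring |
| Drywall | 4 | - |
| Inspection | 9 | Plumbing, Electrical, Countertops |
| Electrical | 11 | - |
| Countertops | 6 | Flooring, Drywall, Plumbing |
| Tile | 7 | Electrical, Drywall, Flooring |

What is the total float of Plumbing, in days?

The longest chain is Flooring→Countertops→Inspection = 6+6+9 = 21; overall finish 21 days.
The longest chain containing Plumbing totals 16 days.
Float = 21 − 16 = 5.

5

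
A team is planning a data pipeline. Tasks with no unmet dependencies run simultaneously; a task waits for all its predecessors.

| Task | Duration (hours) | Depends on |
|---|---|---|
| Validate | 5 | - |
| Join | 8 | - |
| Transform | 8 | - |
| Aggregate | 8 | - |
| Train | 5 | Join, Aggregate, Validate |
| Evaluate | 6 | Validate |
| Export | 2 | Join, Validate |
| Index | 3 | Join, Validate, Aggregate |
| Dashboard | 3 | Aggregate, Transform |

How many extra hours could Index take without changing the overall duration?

2

The longest chain is Join→Train = 8+5 = 13; overall finish 13 hours.
Index finishes as early as 11 and must finish by 13.
So Index can slip 13 − 11 = 2 hours.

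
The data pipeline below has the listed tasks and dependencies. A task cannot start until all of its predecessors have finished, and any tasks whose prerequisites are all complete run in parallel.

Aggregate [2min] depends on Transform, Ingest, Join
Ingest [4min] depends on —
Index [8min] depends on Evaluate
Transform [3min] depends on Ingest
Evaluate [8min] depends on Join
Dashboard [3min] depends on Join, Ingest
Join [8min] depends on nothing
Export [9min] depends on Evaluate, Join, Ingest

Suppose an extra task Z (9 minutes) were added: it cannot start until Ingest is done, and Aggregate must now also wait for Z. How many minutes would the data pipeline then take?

25

Originally the data pipeline takes 25 minutes.
With Z inserted, Aggregate now waits for max(Transform, Ingest, Join, Z).
New critical path: Join→Evaluate→Export = 8+8+9 = 25 ⇒ 25 minutes.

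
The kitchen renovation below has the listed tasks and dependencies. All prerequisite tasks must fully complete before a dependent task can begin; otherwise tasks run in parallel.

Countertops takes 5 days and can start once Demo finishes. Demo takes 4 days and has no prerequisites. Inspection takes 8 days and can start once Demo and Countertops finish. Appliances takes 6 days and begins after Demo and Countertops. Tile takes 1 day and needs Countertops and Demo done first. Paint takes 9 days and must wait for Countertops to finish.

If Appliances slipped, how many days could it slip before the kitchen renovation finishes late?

Demo→Countertops→Paint = 4+5+9 = 18 sets the makespan at 18 days.
Longest path through Appliances: 15 days (earliest finish 15, latest finish 18).
So Appliances can slip 18 − 15 = 3 days.

3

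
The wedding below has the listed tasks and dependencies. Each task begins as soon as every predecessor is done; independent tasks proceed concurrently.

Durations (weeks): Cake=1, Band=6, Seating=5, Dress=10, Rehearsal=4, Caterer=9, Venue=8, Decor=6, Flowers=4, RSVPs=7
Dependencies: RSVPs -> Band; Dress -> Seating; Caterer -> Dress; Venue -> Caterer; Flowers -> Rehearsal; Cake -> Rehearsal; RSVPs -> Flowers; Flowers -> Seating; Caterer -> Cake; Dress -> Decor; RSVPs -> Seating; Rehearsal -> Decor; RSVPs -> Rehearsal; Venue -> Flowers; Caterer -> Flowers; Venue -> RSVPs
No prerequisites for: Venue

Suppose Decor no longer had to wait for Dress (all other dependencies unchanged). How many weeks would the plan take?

Before: longest chain Venue→Caterer→Dress→Decor = 8+9+10+6 = 33, finish 33.
Without Dress→Decor, Decor's earliest start moves from 27 to 25.
The longest chain is now Venue→Caterer→Dress→Seating = 8+9+10+5 = 32, so the plan takes 32 weeks.

32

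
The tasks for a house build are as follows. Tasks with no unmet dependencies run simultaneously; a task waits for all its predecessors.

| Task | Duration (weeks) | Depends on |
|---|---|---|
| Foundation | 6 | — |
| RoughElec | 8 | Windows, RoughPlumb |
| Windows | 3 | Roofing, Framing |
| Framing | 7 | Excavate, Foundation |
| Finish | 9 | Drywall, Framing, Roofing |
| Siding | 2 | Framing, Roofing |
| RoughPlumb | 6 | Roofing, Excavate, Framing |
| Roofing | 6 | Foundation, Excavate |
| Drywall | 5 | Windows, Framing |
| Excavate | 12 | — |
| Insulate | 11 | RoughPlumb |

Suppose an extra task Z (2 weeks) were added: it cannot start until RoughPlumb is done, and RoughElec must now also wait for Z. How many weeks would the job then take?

36

Originally the job takes 36 weeks.
With Z inserted, RoughElec now waits for max(Windows, RoughPlumb, Z).
New critical path: Excavate→Framing→Windows→Drywall→Finish = 12+7+3+5+9 = 36 ⇒ 36 weeks.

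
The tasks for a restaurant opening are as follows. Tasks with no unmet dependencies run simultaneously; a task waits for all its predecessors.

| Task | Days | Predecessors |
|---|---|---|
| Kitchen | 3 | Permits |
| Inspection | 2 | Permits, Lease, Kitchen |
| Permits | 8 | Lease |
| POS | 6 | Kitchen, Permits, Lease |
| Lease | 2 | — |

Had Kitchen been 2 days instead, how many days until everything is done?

Baseline: Lease→Permits→Kitchen→POS = 2+8+3+6 = 19 → 19 days.
Kitchen lies on that path, so at 2 days the path becomes 18 days.
No other chain overtakes it, so the finish is 18 days.

18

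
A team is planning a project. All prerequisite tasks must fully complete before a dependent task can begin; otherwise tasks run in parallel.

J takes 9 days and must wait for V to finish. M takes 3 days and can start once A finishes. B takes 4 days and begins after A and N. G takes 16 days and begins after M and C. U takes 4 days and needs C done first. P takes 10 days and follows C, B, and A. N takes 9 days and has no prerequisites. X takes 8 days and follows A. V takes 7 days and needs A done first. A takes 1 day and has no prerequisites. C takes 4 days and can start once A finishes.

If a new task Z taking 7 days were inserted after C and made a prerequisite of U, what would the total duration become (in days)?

23

Originally the project takes 23 days.
With Z inserted, U now waits for max(C, Z).
New critical path: N→B→P = 9+4+10 = 23 ⇒ 23 days.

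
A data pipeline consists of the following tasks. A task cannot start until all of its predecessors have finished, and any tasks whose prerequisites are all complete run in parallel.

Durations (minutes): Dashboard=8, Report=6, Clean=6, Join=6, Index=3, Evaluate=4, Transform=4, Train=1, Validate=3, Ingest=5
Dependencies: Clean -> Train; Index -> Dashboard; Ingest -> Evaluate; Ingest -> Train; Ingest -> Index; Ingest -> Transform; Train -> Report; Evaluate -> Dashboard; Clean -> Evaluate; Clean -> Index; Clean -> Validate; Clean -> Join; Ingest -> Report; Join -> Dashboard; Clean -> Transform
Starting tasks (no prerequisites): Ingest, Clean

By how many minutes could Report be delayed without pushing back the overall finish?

7

Clean→Join→Dashboard = 6+6+8 = 20 sets the makespan at 20 minutes.
Report finishes as early as 13 and must finish by 20.
So Report can slip 20 − 13 = 7 minutes.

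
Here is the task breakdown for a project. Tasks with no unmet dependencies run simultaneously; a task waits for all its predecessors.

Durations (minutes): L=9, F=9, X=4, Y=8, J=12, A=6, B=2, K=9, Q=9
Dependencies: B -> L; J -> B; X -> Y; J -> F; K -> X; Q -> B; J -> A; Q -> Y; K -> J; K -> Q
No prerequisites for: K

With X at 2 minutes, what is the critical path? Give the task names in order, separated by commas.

Actual critical path: K→J→B→L = 9+12+2+9 = 32 ⇒ 32 minutes.
X is off the critical path — its longest chain is 21 minutes, giving 11 of slack.
The critical path is still K→J→B→L; finish is now 32 minutes.

K, J, B, L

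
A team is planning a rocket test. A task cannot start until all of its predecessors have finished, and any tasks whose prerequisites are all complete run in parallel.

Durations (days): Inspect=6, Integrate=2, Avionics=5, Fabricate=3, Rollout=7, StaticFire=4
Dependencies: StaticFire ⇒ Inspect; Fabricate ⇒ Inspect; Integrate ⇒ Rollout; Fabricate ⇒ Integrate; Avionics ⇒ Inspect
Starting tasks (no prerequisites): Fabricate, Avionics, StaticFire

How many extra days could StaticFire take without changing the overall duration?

Fabricate→Integrate→Rollout = 3+2+7 = 12 sets the makespan at 12 days.
The longest chain containing StaticFire totals 10 days.
So StaticFire can slip 6 − 4 = 2 days.

2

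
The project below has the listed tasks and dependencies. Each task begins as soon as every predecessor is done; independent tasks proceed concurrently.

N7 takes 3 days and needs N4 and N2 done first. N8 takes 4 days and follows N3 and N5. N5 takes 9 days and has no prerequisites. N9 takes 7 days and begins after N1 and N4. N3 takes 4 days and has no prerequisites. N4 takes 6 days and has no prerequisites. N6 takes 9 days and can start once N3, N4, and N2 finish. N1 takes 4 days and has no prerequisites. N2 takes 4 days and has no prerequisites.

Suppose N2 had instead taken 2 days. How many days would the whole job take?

Critical path before the change: N4→N6 = 6+9 = 15 giving 15 days.
The longest path through N2 is only 13 days, so N2 has float 2.
The critical path is still N4→N6; finish is now 15 days.

15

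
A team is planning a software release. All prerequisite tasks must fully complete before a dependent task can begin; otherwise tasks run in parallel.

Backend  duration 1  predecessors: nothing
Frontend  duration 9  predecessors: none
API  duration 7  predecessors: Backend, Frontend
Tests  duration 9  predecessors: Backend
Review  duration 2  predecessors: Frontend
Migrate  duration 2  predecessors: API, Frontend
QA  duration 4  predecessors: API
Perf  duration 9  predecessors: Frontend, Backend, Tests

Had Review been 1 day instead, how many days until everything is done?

As given, the longest chain is Frontend→API→QA = 9+7+4 = 20, so the finish is 20 days.
The longest path through Review is only 11 days, so Review has float 9.
That remains the longest chain; total 20 days.

20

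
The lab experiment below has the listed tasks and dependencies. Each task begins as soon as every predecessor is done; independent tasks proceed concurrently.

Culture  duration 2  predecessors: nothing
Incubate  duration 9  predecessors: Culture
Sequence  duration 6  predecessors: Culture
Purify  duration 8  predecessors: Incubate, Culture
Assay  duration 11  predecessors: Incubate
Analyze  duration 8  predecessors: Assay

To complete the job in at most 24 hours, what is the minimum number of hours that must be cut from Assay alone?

Current finish: 30 hours; target: 24.
Assay is on every critical path, so each hour cut from Assay cuts the finish by one (this holds down to a finish of 20).
Need 30 − 24 = 6 hours off Assay → Assay becomes 5 hours, finish becomes 24.

6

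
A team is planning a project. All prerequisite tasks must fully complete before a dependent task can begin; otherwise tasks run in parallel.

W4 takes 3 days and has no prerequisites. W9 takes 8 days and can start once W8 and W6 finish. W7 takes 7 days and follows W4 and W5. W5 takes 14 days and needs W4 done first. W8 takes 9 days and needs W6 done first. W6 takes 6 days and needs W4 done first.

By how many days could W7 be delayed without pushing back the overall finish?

W4→W6→W8→W9 = 3+6+9+8 = 26 sets the makespan at 26 days.
The longest chain containing W7 totals 24 days.
Slack of W7 = 19 − 17 = 2 days.

2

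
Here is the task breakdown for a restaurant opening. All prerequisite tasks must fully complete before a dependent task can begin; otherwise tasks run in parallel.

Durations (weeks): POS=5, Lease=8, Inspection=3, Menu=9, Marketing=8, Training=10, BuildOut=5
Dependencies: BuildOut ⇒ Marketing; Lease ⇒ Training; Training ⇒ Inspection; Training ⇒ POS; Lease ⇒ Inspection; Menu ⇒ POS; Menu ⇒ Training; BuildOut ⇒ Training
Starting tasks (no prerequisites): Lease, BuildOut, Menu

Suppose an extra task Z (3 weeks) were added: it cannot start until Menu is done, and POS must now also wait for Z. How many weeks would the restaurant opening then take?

Originally the restaurant opening takes 24 weeks.
With Z inserted, POS now waits for max(Menu, Training, Z).
New critical path: Menu→Training→POS = 9+10+5 = 24 ⇒ 24 weeks.

24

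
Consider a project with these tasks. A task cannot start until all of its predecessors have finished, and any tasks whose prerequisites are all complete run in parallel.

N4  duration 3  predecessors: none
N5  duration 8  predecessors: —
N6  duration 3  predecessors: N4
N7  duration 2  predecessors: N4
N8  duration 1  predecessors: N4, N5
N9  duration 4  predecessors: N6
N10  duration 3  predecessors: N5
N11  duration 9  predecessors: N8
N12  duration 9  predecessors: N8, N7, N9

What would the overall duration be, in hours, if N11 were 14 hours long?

Baseline: N4→N6→N9→N12 = 3+3+4+9 = 19 → 19 hours.
The longest path through N11 is only 18 hours, so N11 has float 1.
The binding chain switches to N5→N8→N11 = 8+1+14 = 23; finish 23 hours.

23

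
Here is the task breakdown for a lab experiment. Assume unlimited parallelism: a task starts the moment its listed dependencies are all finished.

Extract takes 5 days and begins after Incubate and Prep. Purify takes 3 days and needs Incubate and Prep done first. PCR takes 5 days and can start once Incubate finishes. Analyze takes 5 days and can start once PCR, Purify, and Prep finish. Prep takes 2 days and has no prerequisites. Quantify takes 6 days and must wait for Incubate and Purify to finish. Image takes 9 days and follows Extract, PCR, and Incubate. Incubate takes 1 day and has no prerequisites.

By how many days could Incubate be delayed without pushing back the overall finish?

Critical path: Prep→Extract→Image = 2+5+9 = 16, so the finish is 16 days.
Incubate finishes as early as 1 and must finish by 2.
Slack of Incubate = 1 − 0 = 1 day.

1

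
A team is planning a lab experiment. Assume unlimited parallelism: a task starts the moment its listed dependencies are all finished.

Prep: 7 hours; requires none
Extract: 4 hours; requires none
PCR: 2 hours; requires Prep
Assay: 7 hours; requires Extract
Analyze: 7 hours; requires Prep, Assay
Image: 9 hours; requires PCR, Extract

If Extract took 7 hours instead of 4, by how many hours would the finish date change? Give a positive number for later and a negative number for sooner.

As given, the longest chain is Extract→Assay→Analyze = 4+7+7 = 18, so the finish is 18 hours.
Extract is on the critical path; changing it to 7 makes that path 21 hours.
That remains the longest chain; total 21 hours.
Change in finish: 21 − 18 = +3 hours.

3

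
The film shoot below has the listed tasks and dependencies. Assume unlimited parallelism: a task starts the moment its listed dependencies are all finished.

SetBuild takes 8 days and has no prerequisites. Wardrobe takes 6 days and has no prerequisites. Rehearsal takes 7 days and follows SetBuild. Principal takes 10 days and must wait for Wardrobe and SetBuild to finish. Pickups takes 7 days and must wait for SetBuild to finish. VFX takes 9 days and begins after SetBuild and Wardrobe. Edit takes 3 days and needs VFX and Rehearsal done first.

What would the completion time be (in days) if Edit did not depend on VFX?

18

With the dependency in place, SetBuild→VFX→Edit = 8+9+3 = 20 sets the finish at 20 days.
Without VFX→Edit, Edit's earliest start moves from 17 to 15.
The longest chain is now SetBuild→Rehearsal→Edit = 8+7+3 = 18, so the project takes 18 days.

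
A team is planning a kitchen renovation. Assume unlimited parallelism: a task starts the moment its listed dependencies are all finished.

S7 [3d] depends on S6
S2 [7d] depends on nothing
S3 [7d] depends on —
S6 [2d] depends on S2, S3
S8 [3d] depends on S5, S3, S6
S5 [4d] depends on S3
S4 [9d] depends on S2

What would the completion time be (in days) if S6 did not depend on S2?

16

Original critical path: S2→S4 = 7+9 = 16 ⇒ 16 days.
Dropping S2→S6 doesn't change S6's earliest start (7); another predecessor still binds.
New critical path: S2→S4 = 7+9 = 16 ⇒ 16 days.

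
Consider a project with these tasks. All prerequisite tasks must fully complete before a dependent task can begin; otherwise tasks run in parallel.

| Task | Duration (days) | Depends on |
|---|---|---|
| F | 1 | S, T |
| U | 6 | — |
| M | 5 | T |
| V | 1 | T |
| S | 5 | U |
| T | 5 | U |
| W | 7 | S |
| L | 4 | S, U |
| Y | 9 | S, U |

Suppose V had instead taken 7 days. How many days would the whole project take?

20

Actual critical path: U→S→Y = 6+5+9 = 20 ⇒ 20 days.
V has 8 days of float (longest path through it is 12).
That remains the longest chain; total 20 days.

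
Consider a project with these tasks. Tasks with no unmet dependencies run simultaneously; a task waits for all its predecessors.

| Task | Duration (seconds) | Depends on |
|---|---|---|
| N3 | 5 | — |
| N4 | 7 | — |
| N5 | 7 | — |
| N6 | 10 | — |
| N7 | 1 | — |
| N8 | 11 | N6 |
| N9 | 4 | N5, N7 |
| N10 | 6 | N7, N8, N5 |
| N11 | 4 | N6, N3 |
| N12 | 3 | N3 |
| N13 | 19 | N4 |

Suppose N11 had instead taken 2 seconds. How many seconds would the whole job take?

Critical path before the change: N6→N8→N10 = 10+11+6 = 27 giving 27 seconds.
N11 has 13 seconds of float (longest path through it is 14).
That remains the longest chain; total 27 seconds.

27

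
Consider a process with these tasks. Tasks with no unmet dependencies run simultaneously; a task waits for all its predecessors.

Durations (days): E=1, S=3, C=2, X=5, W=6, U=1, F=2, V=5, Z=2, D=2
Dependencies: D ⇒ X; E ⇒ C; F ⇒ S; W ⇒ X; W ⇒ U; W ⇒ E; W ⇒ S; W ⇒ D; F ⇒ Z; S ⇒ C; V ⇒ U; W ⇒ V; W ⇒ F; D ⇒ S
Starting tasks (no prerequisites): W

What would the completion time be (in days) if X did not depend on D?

With the dependency in place, W→D→X = 6+2+5 = 13 sets the finish at 13 days.
Without D→X, X's earliest start moves from 8 to 6.
After: W→D→S→C = 6+2+3+2 = 13 → 13 days.

13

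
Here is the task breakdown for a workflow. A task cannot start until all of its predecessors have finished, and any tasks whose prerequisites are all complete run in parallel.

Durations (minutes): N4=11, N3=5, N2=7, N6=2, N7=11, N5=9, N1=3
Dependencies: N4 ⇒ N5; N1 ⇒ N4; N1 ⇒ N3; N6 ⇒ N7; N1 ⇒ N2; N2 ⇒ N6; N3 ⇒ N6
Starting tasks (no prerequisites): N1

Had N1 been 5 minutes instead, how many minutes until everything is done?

25

Critical path before the change: N1→N2→N6→N7 = 3+7+2+11 = 23 giving 23 minutes.
N1 is on the critical path; changing it to 5 makes that path 25 minutes.
No other chain overtakes it, so the finish is 25 minutes.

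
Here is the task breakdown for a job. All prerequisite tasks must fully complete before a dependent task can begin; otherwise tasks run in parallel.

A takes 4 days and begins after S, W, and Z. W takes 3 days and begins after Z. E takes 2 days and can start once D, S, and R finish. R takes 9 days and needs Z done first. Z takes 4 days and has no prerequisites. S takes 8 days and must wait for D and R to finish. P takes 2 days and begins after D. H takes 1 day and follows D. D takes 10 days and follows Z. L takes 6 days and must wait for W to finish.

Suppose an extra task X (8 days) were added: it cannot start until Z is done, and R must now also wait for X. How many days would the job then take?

33

Originally the job takes 26 days.
With X inserted, R now waits for max(Z, X).
New critical path: Z→X→R→S→A = 4+8+9+8+4 = 33 ⇒ 33 days.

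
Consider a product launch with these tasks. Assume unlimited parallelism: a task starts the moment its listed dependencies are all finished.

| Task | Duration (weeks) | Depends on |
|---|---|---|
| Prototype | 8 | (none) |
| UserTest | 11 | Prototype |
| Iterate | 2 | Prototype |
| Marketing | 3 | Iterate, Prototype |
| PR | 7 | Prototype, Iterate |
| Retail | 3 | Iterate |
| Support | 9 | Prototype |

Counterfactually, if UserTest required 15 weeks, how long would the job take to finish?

23

The binding path is Prototype→UserTest = 8+11 = 19; finish at 19 weeks.
Since UserTest is critical, the +4 change carries straight to that chain (now 23 weeks).
No other chain overtakes it, so the finish is 23 weeks.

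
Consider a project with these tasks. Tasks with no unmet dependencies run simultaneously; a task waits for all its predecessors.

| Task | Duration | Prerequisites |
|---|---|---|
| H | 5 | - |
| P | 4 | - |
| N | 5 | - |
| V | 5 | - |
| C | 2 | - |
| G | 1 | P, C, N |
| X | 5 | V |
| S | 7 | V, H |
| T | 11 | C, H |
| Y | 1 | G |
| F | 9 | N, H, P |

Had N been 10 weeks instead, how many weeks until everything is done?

The binding path is H→T = 5+11 = 16; finish at 16 weeks.
N is off the critical path — its longest chain is 14 weeks, giving 2 of slack.
The binding chain switches to N→F = 10+9 = 19; finish 19 weeks.

19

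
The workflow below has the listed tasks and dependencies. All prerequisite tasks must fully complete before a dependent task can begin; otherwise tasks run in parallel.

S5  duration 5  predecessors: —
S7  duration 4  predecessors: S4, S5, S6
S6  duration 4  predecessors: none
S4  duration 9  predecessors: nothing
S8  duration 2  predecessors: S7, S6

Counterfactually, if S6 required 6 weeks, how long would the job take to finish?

Actual critical path: S4→S7→S8 = 9+4+2 = 15 ⇒ 15 weeks.
The longest path through S6 is only 10 weeks, so S6 has float 5.
The critical path is still S4→S7→S8; finish is now 15 weeks.

15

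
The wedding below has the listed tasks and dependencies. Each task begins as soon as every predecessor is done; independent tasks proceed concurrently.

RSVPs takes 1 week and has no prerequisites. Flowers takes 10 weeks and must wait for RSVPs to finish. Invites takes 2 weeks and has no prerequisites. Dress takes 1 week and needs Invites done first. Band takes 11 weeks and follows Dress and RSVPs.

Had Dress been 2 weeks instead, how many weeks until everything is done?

15

Baseline: Invites→Dress→Band = 2+1+11 = 14 → 14 weeks.
Dress is on the critical path; changing it to 2 makes that path 15 weeks.
The critical path is still Invites→Dress→Band; finish is now 15 weeks.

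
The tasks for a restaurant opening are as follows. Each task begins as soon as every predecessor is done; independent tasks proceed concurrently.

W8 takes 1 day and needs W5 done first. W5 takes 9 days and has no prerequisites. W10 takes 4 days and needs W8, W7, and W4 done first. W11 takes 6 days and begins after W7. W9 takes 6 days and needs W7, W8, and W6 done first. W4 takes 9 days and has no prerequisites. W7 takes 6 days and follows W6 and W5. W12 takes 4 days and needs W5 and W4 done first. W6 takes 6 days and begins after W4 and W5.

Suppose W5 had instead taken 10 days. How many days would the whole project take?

Critical path before the change: W5→W6→W7→W9 = 9+6+6+6 = 27 giving 27 days.
W5 lies on that path, so at 10 days the path becomes 28 days.
No other chain overtakes it, so the finish is 28 days.

28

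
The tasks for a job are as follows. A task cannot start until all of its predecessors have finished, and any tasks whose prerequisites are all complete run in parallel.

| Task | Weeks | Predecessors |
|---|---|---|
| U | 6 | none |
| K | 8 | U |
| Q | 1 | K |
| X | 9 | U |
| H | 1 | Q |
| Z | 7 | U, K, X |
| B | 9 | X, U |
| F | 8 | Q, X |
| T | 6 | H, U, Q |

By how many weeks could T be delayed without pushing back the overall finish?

U→X→B = 6+9+9 = 24 sets the makespan at 24 weeks.
Longest path through T: 22 weeks (earliest finish 22, latest finish 24).
So T can slip 24 − 22 = 2 weeks.

2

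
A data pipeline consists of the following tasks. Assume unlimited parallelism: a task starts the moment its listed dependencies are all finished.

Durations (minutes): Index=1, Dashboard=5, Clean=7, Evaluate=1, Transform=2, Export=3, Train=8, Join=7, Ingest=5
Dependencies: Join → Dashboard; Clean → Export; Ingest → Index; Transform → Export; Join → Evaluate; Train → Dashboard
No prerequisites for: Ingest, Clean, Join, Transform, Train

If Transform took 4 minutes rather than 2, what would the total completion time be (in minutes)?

Critical path before the change: Train→Dashboard = 8+5 = 13 giving 13 minutes.
The longest path through Transform is only 5 minutes, so Transform has float 8.
That remains the longest chain; total 13 minutes.

13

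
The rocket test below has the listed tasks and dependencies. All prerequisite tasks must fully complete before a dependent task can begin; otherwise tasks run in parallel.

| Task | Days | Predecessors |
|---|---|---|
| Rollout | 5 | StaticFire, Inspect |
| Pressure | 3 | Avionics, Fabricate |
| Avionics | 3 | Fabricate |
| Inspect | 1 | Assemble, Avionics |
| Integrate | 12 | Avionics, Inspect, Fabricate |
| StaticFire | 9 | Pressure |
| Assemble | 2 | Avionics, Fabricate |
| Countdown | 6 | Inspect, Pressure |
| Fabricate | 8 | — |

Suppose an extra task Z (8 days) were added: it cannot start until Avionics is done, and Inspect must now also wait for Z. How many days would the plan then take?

Originally the plan takes 28 days.
With Z inserted, Inspect now waits for max(Assemble, Avionics, Z).
New critical path: Fabricate→Avionics→Z→Inspect→Integrate = 8+3+8+1+12 = 32 ⇒ 32 days.

32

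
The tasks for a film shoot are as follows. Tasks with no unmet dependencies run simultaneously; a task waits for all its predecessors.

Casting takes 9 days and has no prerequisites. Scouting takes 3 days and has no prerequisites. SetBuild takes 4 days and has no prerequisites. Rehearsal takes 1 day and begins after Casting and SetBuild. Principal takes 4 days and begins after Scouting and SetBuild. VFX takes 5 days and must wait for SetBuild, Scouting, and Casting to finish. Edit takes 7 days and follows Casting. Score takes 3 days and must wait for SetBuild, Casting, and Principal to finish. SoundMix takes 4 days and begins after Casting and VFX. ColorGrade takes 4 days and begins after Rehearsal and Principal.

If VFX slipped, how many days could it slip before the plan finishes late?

0

Casting→VFX→SoundMix = 9+5+4 = 18 sets the makespan at 18 days.
Longest path through VFX: 18 days (earliest finish 14, latest finish 14).
Slack of VFX = 9 − 9 = 0 days.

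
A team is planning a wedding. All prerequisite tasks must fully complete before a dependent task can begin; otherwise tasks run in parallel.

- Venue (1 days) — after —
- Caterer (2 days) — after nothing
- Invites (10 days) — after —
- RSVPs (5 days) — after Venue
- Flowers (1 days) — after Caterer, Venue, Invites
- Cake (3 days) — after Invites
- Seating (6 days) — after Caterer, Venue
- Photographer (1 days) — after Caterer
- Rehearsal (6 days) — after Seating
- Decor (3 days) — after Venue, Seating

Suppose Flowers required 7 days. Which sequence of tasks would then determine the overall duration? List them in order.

Invites, Flowers

As given, the longest chain is Caterer→Seating→Rehearsal = 2+6+6 = 14, so the finish is 14 days.
Flowers is off the critical path — its longest chain is 11 days, giving 3 of slack.
New critical path: Invites→Flowers = 10+7 = 17 ⇒ 17 days.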